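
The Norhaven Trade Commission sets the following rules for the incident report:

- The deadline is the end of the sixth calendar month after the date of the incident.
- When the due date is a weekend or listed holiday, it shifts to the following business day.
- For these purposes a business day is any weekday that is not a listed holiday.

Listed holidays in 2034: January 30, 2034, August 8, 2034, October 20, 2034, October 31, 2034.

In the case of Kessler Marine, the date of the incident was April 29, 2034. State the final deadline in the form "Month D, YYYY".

November 1, 2034

6 months after April 29, 2034 falls in October 2034; the last day of that month is October 31, 2034.
October 31, 2034 is a listed holiday; the next business day is November 1, 2034 (Wednesday).
The final due date is November 1, 2034.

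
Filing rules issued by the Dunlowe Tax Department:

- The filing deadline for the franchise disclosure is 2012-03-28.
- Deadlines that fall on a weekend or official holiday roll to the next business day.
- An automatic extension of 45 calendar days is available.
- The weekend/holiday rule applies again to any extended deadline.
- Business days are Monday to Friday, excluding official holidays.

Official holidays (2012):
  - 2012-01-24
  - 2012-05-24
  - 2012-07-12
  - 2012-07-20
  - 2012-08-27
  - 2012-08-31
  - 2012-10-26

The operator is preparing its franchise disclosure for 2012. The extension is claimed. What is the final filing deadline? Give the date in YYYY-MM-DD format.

2012-05-14

The stated deadline is 2012-03-28.
2012-03-28 falls on a Wednesday, which is a business day, so no adjustment is needed.
Applying the 45-calendar-day extension: 2012-03-28 + 45 days = 2012-05-12.
2012-05-12 is a Saturday; the next business day is 2012-05-14 (Monday).
Deadline: 2012-05-14.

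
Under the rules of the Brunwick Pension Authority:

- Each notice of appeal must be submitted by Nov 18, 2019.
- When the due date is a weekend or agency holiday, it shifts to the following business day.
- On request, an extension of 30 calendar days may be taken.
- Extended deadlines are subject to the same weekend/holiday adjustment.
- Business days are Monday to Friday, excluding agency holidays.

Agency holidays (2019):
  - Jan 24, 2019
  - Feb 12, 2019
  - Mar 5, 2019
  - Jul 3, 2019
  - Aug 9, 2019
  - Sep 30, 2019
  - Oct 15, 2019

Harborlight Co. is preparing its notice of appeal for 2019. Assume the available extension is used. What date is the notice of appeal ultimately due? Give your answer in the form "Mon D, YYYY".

Dec 18, 2019

The stated deadline is Nov 18, 2019.
Nov 18, 2019 falls on a Monday, which is a business day, so no adjustment is needed.
Add the 30 calendar-day extension to Nov 18, 2019: Dec 18, 2019.
Dec 18, 2019 falls on a Wednesday, which is a business day, so no adjustment is needed.
The final due date is Dec 18, 2019.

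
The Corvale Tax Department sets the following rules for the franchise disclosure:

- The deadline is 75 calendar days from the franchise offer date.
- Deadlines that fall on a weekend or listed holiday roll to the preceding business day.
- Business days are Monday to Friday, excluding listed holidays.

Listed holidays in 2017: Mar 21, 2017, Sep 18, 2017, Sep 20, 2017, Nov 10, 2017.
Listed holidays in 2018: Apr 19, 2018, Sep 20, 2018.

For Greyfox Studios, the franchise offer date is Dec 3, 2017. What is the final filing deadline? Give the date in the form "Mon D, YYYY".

Adding 75 calendar days to Dec 3, 2017 gives Feb 16, 2018.
Feb 16, 2018 falls on a Friday, which is a business day, so no adjustment is needed.
Final deadline: Feb 16, 2018.

Feb 16, 2018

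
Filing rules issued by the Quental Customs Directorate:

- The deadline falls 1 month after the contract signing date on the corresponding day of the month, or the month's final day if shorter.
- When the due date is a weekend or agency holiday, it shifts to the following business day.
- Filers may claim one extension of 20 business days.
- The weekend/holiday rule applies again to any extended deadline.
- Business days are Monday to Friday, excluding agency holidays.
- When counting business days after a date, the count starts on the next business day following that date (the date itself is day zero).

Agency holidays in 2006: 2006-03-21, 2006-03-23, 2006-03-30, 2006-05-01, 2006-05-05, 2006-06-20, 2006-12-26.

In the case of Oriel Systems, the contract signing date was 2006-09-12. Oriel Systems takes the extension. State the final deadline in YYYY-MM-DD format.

2006-11-09

Moving 1 month forward from 2006-09-12 on the corresponding day gives 2006-10-12.
2006-10-12 (Thursday) is already a business day.
Applying the 20-business-day extension: 20 business days after 2006-10-12 is 2006-11-09.
2006-11-09 falls on a Thursday, which is a business day, so no adjustment is needed.
Deadline: 2006-11-09.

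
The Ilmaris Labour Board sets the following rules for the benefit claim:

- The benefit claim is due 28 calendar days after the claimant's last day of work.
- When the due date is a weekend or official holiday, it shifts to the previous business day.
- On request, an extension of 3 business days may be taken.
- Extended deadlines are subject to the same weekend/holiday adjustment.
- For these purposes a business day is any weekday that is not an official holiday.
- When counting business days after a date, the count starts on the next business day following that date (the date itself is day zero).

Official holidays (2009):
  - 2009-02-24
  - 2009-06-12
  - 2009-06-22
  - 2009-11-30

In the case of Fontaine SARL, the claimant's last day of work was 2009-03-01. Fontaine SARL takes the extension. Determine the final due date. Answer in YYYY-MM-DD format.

2009-04-01

28 calendar days after 2009-03-01 is 2009-03-29.
Because 2009-03-29 is a Sunday, the deadline becomes 2009-03-27 (Friday).
Applying the 3-business-day extension: 3 business days after 2009-03-27 is 2009-04-01.
2009-04-01 is a Wednesday and not a listed holiday, so it stands.
Final deadline: 2009-04-01.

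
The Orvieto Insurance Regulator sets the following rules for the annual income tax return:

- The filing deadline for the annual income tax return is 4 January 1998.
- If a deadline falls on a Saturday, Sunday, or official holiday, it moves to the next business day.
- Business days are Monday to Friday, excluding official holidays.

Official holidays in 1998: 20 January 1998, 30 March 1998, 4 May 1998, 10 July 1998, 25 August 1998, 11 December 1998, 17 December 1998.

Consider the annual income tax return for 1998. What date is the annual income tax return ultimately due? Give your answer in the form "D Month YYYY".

5 January 1998

The stated deadline is 4 January 1998.
4 January 1998 is a Sunday; the next business day is 5 January 1998 (Monday).
Final deadline: 5 January 1998.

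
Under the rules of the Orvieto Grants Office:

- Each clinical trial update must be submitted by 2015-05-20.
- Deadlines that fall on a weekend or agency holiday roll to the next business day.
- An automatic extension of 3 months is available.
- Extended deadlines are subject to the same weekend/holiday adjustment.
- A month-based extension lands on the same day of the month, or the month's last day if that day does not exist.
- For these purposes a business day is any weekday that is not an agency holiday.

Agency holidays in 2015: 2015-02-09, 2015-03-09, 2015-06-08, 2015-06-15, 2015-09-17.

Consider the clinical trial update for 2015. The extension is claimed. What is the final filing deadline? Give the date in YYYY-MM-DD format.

2015-08-20

The stated deadline is 2015-05-20.
2015-05-20 (Wednesday) is already a business day.
The 3 months extension carries 2015-05-20 to 2015-08-20.
2015-08-20 is a Thursday and not a listed holiday, so it stands.
Final deadline: 2015-08-20.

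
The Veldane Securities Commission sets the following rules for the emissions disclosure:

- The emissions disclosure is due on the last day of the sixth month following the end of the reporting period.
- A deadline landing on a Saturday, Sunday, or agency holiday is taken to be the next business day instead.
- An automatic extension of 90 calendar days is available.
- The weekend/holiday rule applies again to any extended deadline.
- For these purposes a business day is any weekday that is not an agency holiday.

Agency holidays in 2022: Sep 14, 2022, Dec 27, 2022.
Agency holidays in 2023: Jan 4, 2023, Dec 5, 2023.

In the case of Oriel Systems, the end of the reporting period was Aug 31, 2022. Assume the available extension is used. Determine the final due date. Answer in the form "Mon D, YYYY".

May 29, 2023

6 months after Aug 31, 2022 falls in February 2023; the last day of that month is Feb 28, 2023.
Since Feb 28, 2023 is a Tuesday and not a holiday, the date is unchanged.
With the 90-day extension, Feb 28, 2023 becomes May 29, 2023.
Since May 29, 2023 is a Monday and not a holiday, the date is unchanged.
The final due date is May 29, 2023.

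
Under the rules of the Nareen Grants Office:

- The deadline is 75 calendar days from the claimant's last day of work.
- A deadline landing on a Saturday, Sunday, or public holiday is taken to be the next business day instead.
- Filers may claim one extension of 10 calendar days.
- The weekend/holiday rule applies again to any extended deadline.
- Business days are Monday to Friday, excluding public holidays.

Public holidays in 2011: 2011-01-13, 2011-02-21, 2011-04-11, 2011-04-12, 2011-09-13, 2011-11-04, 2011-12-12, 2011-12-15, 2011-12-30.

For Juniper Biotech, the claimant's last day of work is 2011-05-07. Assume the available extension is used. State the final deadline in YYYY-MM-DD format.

2011-08-01

From 2011-05-07, 75 calendar days later is 2011-07-21.
Since 2011-07-21 is a Thursday and not a holiday, the date is unchanged.
With the 10-day extension, 2011-07-21 becomes 2011-07-31.
2011-07-31 is a Sunday, so it moves to the next business day, 2011-08-01 (Monday).
The final due date is 2011-08-01.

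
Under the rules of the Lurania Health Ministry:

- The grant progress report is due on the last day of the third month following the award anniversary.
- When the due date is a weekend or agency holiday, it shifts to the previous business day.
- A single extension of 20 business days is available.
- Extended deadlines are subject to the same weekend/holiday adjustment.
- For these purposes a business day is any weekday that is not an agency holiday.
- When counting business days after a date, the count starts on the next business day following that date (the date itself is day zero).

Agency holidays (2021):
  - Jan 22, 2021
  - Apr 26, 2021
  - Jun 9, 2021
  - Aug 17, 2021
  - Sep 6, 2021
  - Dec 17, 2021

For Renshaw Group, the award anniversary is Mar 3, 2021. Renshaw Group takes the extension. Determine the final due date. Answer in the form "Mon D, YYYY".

Jul 28, 2021

3 months after Mar 3, 2021 falls in June 2021; the last day of that month is Jun 30, 2021.
Jun 30, 2021 falls on a Wednesday, which is a business day, so no adjustment is needed.
The 20-business-day extension runs from Jun 30, 2021 to Jul 28, 2021.
Jul 28, 2021 falls on a Wednesday, which is a business day, so no adjustment is needed.
So the filing is due Jul 28, 2021.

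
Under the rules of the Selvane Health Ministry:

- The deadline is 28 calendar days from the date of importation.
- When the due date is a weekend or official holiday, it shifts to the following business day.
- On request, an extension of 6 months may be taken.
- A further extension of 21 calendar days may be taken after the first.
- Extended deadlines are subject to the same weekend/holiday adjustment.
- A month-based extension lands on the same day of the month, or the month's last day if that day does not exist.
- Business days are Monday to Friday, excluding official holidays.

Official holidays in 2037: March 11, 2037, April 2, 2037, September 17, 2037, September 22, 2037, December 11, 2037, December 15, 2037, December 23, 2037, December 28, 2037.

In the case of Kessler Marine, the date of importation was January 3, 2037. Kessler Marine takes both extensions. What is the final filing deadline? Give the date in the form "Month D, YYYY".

Adding 28 calendar days to January 3, 2037 gives January 31, 2037.
January 31, 2037 is a Saturday; the next business day is February 2, 2037 (Monday).
The 6 months extension carries February 2, 2037 to August 2, 2037.
August 2, 2037 falls on a Sunday. Rolling to the next business day gives August 3, 2037, a Monday.
With the 21-day extension, August 3, 2037 becomes August 24, 2037.
August 24, 2037 falls on a Monday, which is a business day, so no adjustment is needed.
So the filing is due August 24, 2037.

August 24, 2037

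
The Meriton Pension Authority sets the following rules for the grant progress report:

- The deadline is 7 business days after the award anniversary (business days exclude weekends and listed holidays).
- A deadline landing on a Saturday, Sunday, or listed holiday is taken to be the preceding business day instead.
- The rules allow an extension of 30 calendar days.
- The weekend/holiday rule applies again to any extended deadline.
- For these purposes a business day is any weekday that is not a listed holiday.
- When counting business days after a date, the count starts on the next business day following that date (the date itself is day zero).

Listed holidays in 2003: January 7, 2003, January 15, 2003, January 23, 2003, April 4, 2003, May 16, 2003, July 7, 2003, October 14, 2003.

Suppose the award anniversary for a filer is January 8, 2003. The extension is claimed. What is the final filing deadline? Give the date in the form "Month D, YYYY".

Counting 7 business days after January 8, 2003 (skipping weekends and listed holidays) reaches January 20, 2003.
January 20, 2003 is a Monday and not a listed holiday, so it stands.
Add the 30 calendar-day extension to January 20, 2003: February 19, 2003.
Since February 19, 2003 is a Wednesday and not a holiday, the date is unchanged.
The final due date is February 19, 2003.

February 19, 2003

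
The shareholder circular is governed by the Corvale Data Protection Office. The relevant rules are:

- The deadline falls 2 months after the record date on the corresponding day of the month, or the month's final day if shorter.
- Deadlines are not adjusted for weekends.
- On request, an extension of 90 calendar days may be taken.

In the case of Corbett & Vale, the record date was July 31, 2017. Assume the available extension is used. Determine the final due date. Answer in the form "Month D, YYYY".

December 29, 2017

Moving 2 months forward from July 31, 2017 on the corresponding day gives September 30, 2017 (day 31 does not exist in September, so the month's last day is used).
No adjustment is made for weekends or holidays, so September 30, 2017 stands.
The 90-calendar-day extension moves the deadline from September 30, 2017 to December 29, 2017.
December 29, 2017 is a Friday; no weekend or holiday adjustment applies.
Deadline: December 29, 2017.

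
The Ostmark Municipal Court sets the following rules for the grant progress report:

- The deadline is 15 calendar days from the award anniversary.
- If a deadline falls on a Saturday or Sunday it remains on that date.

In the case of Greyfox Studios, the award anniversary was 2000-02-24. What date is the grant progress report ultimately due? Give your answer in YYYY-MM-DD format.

2000-03-10

Trigger date 2000-02-24 + 15 calendar days = 2000-03-10.
2000-03-10 is a Friday; no weekend or holiday adjustment applies.
The final due date is 2000-03-10.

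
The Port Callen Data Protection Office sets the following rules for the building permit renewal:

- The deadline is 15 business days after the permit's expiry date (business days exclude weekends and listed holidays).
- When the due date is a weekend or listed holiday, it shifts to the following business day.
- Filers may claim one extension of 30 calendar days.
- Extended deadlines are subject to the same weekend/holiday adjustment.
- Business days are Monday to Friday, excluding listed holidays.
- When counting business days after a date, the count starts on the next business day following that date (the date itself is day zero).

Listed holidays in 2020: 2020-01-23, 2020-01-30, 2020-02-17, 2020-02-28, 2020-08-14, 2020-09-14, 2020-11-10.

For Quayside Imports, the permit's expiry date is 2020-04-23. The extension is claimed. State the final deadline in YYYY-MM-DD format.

Counting 15 business days after 2020-04-23 (skipping weekends and listed holidays) reaches 2020-05-14.
2020-05-14 is a Thursday and not a listed holiday, so it stands.
Applying the 30-calendar-day extension: 2020-05-14 + 30 days = 2020-06-13.
2020-06-13 is a Saturday; the next business day is 2020-06-15 (Monday).
The final due date is 2020-06-15.

2020-06-15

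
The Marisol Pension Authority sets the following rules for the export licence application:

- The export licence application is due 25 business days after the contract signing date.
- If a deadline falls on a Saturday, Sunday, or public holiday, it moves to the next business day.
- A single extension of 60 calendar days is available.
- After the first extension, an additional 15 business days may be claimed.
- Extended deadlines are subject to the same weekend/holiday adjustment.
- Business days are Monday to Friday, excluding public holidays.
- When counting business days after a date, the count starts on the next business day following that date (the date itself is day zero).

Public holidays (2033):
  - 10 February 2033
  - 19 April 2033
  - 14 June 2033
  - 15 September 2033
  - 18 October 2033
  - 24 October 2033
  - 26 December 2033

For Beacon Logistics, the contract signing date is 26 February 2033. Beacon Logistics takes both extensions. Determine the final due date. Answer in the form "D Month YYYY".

25 business days after 26 February 2033, excluding weekends and holidays, is 1 April 2033.
1 April 2033 is a Friday and not a listed holiday, so it stands.
Applying the 60-calendar-day extension: 1 April 2033 + 60 days = 31 May 2033.
31 May 2033 is a Tuesday and not a listed holiday, so it stands.
Counting 15 further business days from 31 May 2033 reaches 22 June 2033.
22 June 2033 (Wednesday) is already a business day.
Deadline: 22 June 2033.

22 June 2033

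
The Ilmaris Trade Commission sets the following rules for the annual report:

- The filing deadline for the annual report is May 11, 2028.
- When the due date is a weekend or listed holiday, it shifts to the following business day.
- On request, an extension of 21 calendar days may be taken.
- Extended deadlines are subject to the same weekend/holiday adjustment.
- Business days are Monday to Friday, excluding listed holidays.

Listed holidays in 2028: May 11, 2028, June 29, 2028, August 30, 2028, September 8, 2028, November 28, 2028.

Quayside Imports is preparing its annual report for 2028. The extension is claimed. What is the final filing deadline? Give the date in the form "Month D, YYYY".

The statutory due date is May 11, 2028.
May 11, 2028 is a listed holiday, so it moves to the next business day, May 12, 2028 (Friday).
Applying the 21-calendar-day extension: May 12, 2028 + 21 days = June 2, 2028.
June 2, 2028 (Friday) is already a business day.
So the filing is due June 2, 2028.

June 2, 2028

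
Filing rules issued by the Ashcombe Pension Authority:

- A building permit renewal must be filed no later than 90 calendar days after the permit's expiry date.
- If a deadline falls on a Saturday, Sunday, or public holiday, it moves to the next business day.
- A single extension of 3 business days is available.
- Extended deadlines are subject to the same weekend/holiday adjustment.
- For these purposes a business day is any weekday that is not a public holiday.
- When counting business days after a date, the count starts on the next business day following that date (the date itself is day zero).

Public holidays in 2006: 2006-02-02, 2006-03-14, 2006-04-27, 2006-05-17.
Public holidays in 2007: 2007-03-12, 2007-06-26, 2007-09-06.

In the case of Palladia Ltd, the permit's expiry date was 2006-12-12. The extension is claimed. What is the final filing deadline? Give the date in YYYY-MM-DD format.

Trigger date 2006-12-12 + 90 calendar days = 2007-03-12.
2007-03-12 is a listed holiday, so it moves to the next business day, 2007-03-13 (Tuesday).
The 3-business-day extension runs from 2007-03-13 to 2007-03-16.
2007-03-16 falls on a Friday, which is a business day, so no adjustment is needed.
So the filing is due 2007-03-16.

2007-03-16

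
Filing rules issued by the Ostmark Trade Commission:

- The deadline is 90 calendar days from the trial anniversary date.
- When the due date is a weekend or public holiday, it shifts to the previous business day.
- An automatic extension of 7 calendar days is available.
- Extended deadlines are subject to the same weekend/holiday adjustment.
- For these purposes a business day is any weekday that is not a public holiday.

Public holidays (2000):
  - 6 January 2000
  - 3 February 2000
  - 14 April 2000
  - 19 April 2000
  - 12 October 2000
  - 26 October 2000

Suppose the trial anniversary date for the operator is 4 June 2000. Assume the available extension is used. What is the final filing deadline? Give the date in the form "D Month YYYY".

From 4 June 2000, 90 calendar days later is 2 September 2000.
2 September 2000 falls on a Saturday. Rolling to the preceding business day gives 1 September 2000, a Friday.
Applying the 7-calendar-day extension: 1 September 2000 + 7 days = 8 September 2000.
8 September 2000 (Friday) is already a business day.
Deadline: 8 September 2000.

8 September 2000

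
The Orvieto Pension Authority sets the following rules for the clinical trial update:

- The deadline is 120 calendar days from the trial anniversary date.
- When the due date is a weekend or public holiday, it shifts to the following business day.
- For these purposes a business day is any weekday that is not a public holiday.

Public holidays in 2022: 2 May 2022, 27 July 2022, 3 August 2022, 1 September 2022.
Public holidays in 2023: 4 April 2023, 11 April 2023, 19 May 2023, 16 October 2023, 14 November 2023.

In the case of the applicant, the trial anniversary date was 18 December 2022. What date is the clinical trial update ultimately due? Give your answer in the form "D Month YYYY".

Adding 120 calendar days to 18 December 2022 gives 17 April 2023.
17 April 2023 is a Monday and not a listed holiday, so it stands.
Final deadline: 17 April 2023.

17 April 2023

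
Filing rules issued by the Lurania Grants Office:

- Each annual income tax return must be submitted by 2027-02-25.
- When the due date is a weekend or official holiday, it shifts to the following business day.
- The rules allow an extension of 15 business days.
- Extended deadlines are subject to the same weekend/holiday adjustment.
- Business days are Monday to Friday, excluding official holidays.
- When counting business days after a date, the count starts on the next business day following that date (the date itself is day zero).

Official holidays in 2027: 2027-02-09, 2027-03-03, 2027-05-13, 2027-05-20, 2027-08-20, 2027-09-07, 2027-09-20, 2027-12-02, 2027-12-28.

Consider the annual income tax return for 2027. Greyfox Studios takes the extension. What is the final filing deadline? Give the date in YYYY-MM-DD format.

The statutory due date is 2027-02-25.
2027-02-25 falls on a Thursday, which is a business day, so no adjustment is needed.
The 15-business-day extension runs from 2027-02-25 to 2027-03-19.
2027-03-19 falls on a Friday, which is a business day, so no adjustment is needed.
So the filing is due 2027-03-19.

2027-03-19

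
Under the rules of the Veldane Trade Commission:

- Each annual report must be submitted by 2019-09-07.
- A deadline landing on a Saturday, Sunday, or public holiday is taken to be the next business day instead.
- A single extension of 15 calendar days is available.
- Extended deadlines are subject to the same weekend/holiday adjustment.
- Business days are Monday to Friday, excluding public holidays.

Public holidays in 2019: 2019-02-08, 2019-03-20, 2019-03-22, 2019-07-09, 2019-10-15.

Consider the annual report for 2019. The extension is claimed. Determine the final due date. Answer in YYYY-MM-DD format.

2019-09-24

The stated deadline is 2019-09-07.
2019-09-07 falls on a Saturday. Rolling to the next business day gives 2019-09-09, a Monday.
The 15-calendar-day extension moves the deadline from 2019-09-09 to 2019-09-24.
2019-09-24 is a Tuesday and not a listed holiday, so it stands.
So the filing is due 2019-09-24.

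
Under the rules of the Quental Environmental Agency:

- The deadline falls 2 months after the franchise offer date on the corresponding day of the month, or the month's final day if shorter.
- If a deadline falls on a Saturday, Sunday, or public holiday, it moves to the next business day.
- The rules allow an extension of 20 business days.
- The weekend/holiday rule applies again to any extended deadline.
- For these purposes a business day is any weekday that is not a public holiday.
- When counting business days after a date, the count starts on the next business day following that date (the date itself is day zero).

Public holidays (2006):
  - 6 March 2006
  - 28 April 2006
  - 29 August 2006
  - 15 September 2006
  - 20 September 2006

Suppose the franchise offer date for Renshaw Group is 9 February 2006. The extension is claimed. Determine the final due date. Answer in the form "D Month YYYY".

2 months after 9 February 2006, on the same day of the month, is 9 April 2006.
9 April 2006 is a Sunday; the next business day is 10 April 2006 (Monday).
Counting 20 further business days from 10 April 2006 reaches 9 May 2006.
9 May 2006 falls on a Tuesday, which is a business day, so no adjustment is needed.
Final deadline: 9 May 2006.

9 May 2006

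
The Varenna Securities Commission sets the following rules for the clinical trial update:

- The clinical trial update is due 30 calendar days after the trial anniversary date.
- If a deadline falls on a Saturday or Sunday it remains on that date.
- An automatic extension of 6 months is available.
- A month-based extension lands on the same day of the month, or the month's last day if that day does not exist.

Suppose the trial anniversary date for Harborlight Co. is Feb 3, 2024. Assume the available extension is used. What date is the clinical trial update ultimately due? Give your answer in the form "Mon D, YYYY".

30 calendar days after Feb 3, 2024 is Mar 4, 2024.
Mar 4, 2024 is a Monday; no weekend or holiday adjustment applies.
Applying the 6 months extension: 6 months after Mar 4, 2024 is Sep 4, 2024.
Sep 4, 2024 is a Wednesday; no weekend or holiday adjustment applies.
Final deadline: Sep 4, 2024.

Sep 4, 2024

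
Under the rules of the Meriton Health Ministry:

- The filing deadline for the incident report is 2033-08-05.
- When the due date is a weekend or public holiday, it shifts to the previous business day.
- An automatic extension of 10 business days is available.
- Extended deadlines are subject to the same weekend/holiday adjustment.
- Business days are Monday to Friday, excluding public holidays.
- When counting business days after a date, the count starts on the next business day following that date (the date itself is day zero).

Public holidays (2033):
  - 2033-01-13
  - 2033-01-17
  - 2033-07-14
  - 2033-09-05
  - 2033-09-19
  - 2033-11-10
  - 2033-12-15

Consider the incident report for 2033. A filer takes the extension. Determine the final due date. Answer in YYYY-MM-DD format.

The statutory due date is 2033-08-05.
2033-08-05 is a Friday and not a listed holiday, so it stands.
The 10-business-day extension runs from 2033-08-05 to 2033-08-19.
2033-08-19 (Friday) is already a business day.
So the filing is due 2033-08-19.

2033-08-19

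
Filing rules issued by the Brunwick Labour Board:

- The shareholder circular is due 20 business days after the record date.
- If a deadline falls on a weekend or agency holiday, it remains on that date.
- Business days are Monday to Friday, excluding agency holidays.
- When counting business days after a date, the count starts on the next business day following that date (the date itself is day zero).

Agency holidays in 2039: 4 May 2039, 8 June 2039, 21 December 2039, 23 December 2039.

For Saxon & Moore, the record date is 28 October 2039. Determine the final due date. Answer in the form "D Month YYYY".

Counting 20 business days after 28 October 2039 (skipping weekends and listed holidays) reaches 25 November 2039.
25 November 2039 is a Friday; no weekend or holiday adjustment applies.
Deadline: 25 November 2039.

25 November 2039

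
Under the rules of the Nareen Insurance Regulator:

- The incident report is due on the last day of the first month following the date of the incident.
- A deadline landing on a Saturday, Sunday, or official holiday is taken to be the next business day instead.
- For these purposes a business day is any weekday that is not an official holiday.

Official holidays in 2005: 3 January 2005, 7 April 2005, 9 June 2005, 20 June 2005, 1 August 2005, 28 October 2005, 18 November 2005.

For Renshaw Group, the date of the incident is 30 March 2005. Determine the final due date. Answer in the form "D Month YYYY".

2 May 2005

The first month after 30 March 2005 is April 2005, whose last day is 30 April 2005.
30 April 2005 is a Saturday, so it moves to the next business day, 2 May 2005 (Monday).
Final deadline: 2 May 2005.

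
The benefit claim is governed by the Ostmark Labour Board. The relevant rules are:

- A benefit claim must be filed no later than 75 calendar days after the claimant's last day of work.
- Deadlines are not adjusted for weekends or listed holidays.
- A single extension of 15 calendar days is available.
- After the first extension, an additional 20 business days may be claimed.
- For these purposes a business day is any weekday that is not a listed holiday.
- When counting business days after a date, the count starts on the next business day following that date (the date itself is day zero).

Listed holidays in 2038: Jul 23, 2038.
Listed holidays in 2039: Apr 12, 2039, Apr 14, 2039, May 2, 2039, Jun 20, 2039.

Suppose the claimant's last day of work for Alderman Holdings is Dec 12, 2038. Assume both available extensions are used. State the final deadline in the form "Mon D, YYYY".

Apr 8, 2039

Trigger date Dec 12, 2038 + 75 calendar days = Feb 25, 2039.
No adjustment is made for weekends or holidays, so Feb 25, 2039 stands.
Applying the 15-calendar-day extension: Feb 25, 2039 + 15 days = Mar 12, 2039.
Mar 12, 2039 falls on a Saturday. The rules make no weekend/holiday allowance, so it remains Mar 12, 2039.
Counting 20 further business days from Mar 12, 2039 reaches Apr 8, 2039.
Apr 8, 2039 falls on a Friday. The rules make no weekend/holiday allowance, so it remains Apr 8, 2039.
The final due date is Apr 8, 2039.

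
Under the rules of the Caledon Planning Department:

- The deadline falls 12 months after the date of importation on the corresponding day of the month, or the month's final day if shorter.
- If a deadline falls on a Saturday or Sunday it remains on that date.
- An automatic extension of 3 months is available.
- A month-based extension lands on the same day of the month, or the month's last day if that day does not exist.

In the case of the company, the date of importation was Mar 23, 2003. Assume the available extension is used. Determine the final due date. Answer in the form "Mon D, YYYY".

Jun 23, 2004

Moving 12 months forward from Mar 23, 2003 on the corresponding day gives Mar 23, 2004.
Mar 23, 2004 falls on a Tuesday. The rules make no weekend/holiday allowance, so it remains Mar 23, 2004.
The 3 months extension carries Mar 23, 2004 to Jun 23, 2004.
Jun 23, 2004 falls on a Wednesday. The rules make no weekend/holiday allowance, so it remains Jun 23, 2004.
Final deadline: Jun 23, 2004.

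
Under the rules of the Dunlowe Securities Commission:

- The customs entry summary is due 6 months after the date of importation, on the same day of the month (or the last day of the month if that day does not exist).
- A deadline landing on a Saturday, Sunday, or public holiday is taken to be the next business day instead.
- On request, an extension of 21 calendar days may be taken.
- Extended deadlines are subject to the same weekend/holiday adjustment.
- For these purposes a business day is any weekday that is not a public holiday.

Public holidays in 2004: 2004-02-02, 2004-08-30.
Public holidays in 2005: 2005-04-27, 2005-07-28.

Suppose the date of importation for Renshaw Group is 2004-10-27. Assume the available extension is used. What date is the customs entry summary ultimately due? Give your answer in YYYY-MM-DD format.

2005-05-19

Moving 6 months forward from 2004-10-27 on the corresponding day gives 2005-04-27.
2005-04-27 falls on a listed holiday. Rolling to the next business day gives 2005-04-28, a Thursday.
Applying the 21-calendar-day extension: 2005-04-28 + 21 days = 2005-05-19.
2005-05-19 falls on a Thursday, which is a business day, so no adjustment is needed.
The final due date is 2005-05-19.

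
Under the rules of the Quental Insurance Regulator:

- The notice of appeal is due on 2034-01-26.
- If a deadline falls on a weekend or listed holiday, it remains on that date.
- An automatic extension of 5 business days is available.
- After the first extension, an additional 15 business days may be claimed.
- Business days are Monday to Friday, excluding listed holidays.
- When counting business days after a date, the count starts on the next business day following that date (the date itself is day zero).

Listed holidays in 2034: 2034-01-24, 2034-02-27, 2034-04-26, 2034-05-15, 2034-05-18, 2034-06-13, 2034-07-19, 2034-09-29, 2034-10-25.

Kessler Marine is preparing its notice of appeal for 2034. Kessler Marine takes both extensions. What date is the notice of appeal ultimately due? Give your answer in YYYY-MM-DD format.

The stated deadline is 2034-01-26.
No adjustment is made for weekends or holidays, so 2034-01-26 stands.
Applying the 5-business-day extension: 5 business days after 2034-01-26 is 2034-02-02.
No adjustment is made for weekends or holidays, so 2034-02-02 stands.
Counting 15 further business days from 2034-02-02 reaches 2034-02-23.
No adjustment is made for weekends or holidays, so 2034-02-23 stands.
Final deadline: 2034-02-23.

2034-02-23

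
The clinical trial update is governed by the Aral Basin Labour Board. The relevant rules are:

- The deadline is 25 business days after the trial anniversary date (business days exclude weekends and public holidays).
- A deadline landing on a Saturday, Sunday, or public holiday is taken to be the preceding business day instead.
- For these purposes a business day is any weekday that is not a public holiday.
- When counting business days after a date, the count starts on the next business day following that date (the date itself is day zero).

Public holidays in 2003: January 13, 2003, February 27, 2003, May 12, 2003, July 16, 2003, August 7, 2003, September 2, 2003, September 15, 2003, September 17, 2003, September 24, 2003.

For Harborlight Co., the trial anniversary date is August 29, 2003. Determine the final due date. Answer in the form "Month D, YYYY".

Counting 25 business days after August 29, 2003 (skipping weekends and listed holidays) reaches October 9, 2003.
Since October 9, 2003 is a Thursday and not a holiday, the date is unchanged.
Final deadline: October 9, 2003.

October 9, 2003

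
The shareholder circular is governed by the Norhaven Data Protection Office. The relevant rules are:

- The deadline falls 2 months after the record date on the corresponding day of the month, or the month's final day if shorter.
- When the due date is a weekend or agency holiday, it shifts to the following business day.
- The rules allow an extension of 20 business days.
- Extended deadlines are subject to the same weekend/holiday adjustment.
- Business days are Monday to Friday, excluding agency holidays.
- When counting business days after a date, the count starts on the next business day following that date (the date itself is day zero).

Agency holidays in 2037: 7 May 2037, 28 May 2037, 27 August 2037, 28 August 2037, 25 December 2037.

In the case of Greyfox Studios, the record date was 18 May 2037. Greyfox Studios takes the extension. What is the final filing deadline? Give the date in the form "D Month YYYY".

2 months from 18 May 2037 is 18 July 2037.
18 July 2037 is a Saturday; the next business day is 20 July 2037 (Monday).
Counting 20 further business days from 20 July 2037 reaches 17 August 2037.
17 August 2037 falls on a Monday, which is a business day, so no adjustment is needed.
Final deadline: 17 August 2037.

17 August 2037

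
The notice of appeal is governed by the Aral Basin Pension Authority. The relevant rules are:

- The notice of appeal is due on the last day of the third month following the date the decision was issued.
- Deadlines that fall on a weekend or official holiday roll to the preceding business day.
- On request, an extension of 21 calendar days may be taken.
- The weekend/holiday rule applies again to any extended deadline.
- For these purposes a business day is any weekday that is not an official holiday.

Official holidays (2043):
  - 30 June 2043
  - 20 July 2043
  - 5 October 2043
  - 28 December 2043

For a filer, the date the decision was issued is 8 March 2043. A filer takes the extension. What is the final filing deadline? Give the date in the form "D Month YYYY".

17 July 2043

3 months after 8 March 2043 falls in June 2043; the last day of that month is 30 June 2043.
30 June 2043 falls on a listed holiday. Rolling to the preceding business day gives 29 June 2043, a Monday.
Add the 21 calendar-day extension to 29 June 2043: 20 July 2043.
20 July 2043 falls on a listed holiday. Rolling to the preceding business day gives 17 July 2043, a Friday.
The final due date is 17 July 2043.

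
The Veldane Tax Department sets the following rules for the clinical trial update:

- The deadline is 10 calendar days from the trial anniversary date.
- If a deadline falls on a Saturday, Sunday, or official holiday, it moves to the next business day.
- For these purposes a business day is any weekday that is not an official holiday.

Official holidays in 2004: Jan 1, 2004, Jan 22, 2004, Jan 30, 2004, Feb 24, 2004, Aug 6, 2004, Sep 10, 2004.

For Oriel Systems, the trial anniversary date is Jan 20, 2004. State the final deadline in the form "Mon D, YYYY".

Feb 2, 2004

From Jan 20, 2004, 10 calendar days later is Jan 30, 2004.
Jan 30, 2004 is a listed holiday; the next business day is Feb 2, 2004 (Monday).
The final due date is Feb 2, 2004.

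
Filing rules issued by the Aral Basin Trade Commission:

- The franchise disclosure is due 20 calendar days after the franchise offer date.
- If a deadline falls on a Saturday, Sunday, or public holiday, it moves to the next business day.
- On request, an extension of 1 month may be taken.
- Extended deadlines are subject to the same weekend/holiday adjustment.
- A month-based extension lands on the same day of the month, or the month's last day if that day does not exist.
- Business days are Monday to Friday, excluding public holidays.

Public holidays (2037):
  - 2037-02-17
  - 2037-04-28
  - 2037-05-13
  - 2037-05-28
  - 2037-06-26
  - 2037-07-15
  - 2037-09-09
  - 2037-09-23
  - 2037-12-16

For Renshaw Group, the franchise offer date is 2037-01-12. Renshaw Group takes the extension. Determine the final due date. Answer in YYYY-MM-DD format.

2037-03-02

Trigger date 2037-01-12 + 20 calendar days = 2037-02-01.
2037-02-01 falls on a Sunday. Rolling to the next business day gives 2037-02-02, a Monday.
Add 1 month to 2037-02-02: 2037-03-02.
Since 2037-03-02 is a Monday and not a holiday, the date is unchanged.
Deadline: 2037-03-02.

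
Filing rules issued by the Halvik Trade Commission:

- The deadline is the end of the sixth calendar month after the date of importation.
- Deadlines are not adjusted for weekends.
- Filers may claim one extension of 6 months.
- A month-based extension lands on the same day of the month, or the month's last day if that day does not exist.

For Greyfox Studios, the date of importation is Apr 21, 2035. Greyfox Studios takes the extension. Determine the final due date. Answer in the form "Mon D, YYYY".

6 months after Apr 21, 2035 is October 2035; that month ends on Oct 31, 2035.
Oct 31, 2035 is a Wednesday; no weekend or holiday adjustment applies.
The 6 months extension carries Oct 31, 2035 to Apr 30, 2036 (day 31 does not exist in April, so the month's last day is used).
No adjustment is made for weekends or holidays, so Apr 30, 2036 stands.
Deadline: Apr 30, 2036.

Apr 30, 2036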